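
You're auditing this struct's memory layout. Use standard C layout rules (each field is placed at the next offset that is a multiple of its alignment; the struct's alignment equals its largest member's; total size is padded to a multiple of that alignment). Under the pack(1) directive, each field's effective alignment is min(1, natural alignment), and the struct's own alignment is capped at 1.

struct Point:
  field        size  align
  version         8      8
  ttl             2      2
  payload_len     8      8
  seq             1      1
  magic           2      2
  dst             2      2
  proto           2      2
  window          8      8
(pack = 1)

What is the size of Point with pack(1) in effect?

0..8  version  (8B, 1-aligned)
8..10  ttl  (2B, 1-aligned)
10..18  payload_len  (8B, 1-aligned)
18..19  seq  (1B, 1-aligned)
19..21  magic  (2B, 1-aligned)
21..23  dst  (2B, 1-aligned)
23..25  proto  (2B, 1-aligned)
25..33  window  (8B, 1-aligned)
sizeof = 33, alignof = 1

33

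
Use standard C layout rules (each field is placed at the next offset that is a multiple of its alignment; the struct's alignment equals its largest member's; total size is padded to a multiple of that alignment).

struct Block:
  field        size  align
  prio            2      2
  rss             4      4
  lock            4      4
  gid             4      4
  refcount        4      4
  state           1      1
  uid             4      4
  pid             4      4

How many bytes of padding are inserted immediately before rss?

2

0..2  prio  (2B, 2-aligned)
2..4  -- padding (2B)
4..8  rss  (4B, 4-aligned)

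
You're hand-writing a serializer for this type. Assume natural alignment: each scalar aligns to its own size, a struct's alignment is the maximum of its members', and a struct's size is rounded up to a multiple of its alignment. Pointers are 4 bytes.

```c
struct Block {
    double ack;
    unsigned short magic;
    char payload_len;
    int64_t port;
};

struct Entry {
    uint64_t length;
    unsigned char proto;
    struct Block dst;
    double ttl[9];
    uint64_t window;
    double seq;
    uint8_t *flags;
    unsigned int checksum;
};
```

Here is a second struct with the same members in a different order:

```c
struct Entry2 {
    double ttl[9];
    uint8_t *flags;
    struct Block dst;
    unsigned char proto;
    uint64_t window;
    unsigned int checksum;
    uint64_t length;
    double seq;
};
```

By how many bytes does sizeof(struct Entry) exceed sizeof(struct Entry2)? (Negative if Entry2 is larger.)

-8

Block: @0: ack [8B, align 8] → 8; @8: magic [2B, align 2] → 10; @10: payload_len [1B, align 1] → 11; +5 pad (align 8); @16: port [8B, align 8] → 24; size 24, align 8
@0: length [8B, align 8] → 8
@8: proto [1B, align 1] → 9
+7 pad (align 8)
@16: dst [24B, align 8] → 40
@40: ttl [72B, align 8] → 112
@112: window [8B, align 8] → 120
@120: seq [8B, align 8] → 128
@128: flags [4B, align 4] → 132
@132: checksum [4B, align 4] → 136
size 136, align 8
— Entry2 —
@0: ttl [72B, align 8] → 72
@72: flags [4B, align 4] → 76
+4 pad (align 8)
@80: dst [24B, align 8] → 104
@104: proto [1B, align 1] → 105
+7 pad (align 8)
@112: window [8B, align 8] → 120
@120: checksum [4B, align 4] → 124
+4 pad (align 8)
@128: length [8B, align 8] → 136
@136: seq [8B, align 8] → 144
size 144, align 8
136 − 144 = -8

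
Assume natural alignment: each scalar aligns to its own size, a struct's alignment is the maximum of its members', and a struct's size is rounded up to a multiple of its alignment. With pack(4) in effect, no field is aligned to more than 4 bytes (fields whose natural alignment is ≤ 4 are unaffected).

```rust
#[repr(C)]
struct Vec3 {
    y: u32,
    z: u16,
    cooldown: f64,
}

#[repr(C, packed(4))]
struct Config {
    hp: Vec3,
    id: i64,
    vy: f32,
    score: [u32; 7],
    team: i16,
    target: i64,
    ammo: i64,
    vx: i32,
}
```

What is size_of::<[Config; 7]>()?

560

Vec3: y at 0 (size 4, align 4) → ends 4; z at 4 (size 2, align 2) → ends 6; pad 2 to align 8 for cooldown; cooldown at 8 (size 8, align 8) → ends 16; total 16 bytes, alignment 8
hp at 0 (size 16, align 4) → ends 16
id at 16 (size 8, align 4) → ends 24
vy at 24 (size 4, align 4) → ends 28
score at 28 (size 28, align 4) → ends 56
team at 56 (size 2, align 2) → ends 58
pad 2 to align 4 for target
target at 60 (size 8, align 4) → ends 68
ammo at 68 (size 8, align 4) → ends 76
vx at 76 (size 4, align 4) → ends 80
total 80 bytes, alignment 4
array of 7: 7 × 80 = 560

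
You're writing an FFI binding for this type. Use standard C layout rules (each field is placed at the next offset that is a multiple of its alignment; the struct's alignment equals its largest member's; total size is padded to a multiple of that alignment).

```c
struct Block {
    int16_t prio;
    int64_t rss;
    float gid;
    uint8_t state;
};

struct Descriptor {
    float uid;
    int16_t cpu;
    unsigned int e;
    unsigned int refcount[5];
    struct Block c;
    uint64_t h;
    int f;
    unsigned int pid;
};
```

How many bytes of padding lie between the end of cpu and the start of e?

Block: @0: prio [2B, align 2] → 2; +6 pad (align 8); @8: rss [8B, align 8] → 16; @16: gid [4B, align 4] → 20; @20: state [1B, align 1] → 21; +3 tail pad (align 8); size 24, align 8
@0: uid [4B, align 4] → 4
@4: cpu [2B, align 2] → 6
+2 pad (align 4)
@8: e [4B, align 4] → 12

2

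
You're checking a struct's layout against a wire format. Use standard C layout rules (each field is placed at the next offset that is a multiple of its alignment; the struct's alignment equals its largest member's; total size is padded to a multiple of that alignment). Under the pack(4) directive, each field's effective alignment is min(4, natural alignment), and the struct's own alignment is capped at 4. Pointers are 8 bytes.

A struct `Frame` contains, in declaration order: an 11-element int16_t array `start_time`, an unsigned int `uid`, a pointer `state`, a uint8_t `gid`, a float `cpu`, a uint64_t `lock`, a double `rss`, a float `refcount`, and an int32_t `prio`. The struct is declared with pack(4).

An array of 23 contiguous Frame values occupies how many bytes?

start_time at 0 (size 22, align 2) → ends 22
pad 2 to align 4 for uid
uid at 24 (size 4, align 4) → ends 28
state at 28 (size 8, align 4) → ends 36
gid at 36 (size 1, align 1) → ends 37
pad 3 to align 4 for cpu
cpu at 40 (size 4, align 4) → ends 44
lock at 44 (size 8, align 4) → ends 52
rss at 52 (size 8, align 4) → ends 60
refcount at 60 (size 4, align 4) → ends 64
prio at 64 (size 4, align 4) → ends 68
total 68 bytes, alignment 4
array of 23: 23 × 68 = 1564

1564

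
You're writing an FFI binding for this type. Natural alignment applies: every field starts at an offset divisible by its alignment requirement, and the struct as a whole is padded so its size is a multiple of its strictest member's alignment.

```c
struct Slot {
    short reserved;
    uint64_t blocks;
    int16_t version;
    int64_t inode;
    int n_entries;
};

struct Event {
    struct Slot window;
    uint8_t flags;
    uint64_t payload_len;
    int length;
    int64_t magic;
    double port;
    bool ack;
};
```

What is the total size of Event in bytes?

88

Slot: reserved at 0 (size 2, align 2) → ends 2; pad 6 to align 8 for blocks; blocks at 8 (size 8, align 8) → ends 16; version at 16 (size 2, align 2) → ends 18; pad 6 to align 8 for inode; inode at 24 (size 8, align 8) → ends 32; n_entries at 32 (size 4, align 4) → ends 36; tail pad 4 to reach multiple of 8; total 40 bytes, alignment 8
window at 0 (size 40, align 8) → ends 40
flags at 40 (size 1, align 1) → ends 41
pad 7 to align 8 for payload_len
payload_len at 48 (size 8, align 8) → ends 56
length at 56 (size 4, align 4) → ends 60
pad 4 to align 8 for magic
magic at 64 (size 8, align 8) → ends 72
port at 72 (size 8, align 8) → ends 80
ack at 80 (size 1, align 1) → ends 81
tail pad 7 to reach multiple of 8
total 88 bytes, alignment 8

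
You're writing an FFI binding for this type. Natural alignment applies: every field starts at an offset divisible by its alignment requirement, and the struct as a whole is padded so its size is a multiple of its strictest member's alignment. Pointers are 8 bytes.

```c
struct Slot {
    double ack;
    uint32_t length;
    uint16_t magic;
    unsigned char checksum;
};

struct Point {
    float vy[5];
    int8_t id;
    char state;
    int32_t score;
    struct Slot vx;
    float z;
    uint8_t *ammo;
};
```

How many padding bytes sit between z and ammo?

Slot: @0: ack [8B, align 8] → 8; @8: length [4B, align 4] → 12; @12: magic [2B, align 2] → 14; @14: checksum [1B, align 1] → 15; +1 tail pad (align 8); size 16, align 8
@0: vy [20B, align 4] → 20
@20: id [1B, align 1] → 21
@21: state [1B, align 1] → 22
+2 pad (align 4)
@24: score [4B, align 4] → 28
+4 pad (align 8)
@32: vx [16B, align 8] → 48
@48: z [4B, align 4] → 52
+4 pad (align 8)
@56: ammo [8B, align 8] → 64

4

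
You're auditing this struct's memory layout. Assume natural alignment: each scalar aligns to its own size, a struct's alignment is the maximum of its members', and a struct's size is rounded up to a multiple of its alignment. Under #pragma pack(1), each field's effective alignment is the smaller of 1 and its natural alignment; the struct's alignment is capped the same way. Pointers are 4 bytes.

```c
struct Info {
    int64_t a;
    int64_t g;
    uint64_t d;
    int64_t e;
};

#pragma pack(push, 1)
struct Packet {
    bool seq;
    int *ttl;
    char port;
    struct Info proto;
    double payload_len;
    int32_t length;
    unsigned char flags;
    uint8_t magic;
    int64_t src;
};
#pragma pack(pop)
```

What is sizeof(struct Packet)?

60 bytes

Info: @0: a [8B, align 8] → 8; @8: g [8B, align 8] → 16; @16: d [8B, align 8] → 24; @24: e [8B, align 8] → 32; size 32, align 8
@0: seq [1B, align 1] → 1
@1: ttl [4B, align 1] → 5
@5: port [1B, align 1] → 6
@6: proto [32B, align 1] → 38
@38: payload_len [8B, align 1] → 46
@46: length [4B, align 1] → 50
@50: flags [1B, align 1] → 51
@51: magic [1B, align 1] → 52
@52: src [8B, align 1] → 60
size 60, align 1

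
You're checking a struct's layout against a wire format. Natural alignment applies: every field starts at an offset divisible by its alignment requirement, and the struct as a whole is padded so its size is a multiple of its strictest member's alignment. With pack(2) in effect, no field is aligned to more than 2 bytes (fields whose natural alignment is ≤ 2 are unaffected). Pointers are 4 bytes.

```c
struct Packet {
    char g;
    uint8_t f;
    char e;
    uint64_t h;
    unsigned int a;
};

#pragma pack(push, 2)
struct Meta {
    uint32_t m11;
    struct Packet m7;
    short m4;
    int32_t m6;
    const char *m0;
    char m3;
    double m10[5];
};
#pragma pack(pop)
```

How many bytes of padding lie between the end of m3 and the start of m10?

1

Packet: @0: g [1B, align 1] → 1; @1: f [1B, align 1] → 2; @2: e [1B, align 1] → 3; +5 pad (align 8); @8: h [8B, align 8] → 16; @16: a [4B, align 4] → 20; +4 tail pad (align 8); size 24, align 8
@0: m11 [4B, align 2] → 4
@4: m7 [24B, align 2] → 28
@28: m4 [2B, align 2] → 30
@30: m6 [4B, align 2] → 34
@34: m0 [4B, align 2] → 38
@38: m3 [1B, align 1] → 39
+1 pad (align 2)
@40: m10 [40B, align 2] → 80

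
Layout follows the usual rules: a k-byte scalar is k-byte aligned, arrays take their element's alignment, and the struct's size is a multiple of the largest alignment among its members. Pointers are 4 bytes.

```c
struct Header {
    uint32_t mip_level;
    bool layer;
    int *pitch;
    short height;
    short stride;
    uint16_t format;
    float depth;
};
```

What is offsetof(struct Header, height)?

12

mip_level at 0 (size 4, align 4) → ends 4
layer at 4 (size 1, align 1) → ends 5
pad 3 to align 4 for pitch
pitch at 8 (size 4, align 4) → ends 12
height at 12 (size 2, align 2) → ends 14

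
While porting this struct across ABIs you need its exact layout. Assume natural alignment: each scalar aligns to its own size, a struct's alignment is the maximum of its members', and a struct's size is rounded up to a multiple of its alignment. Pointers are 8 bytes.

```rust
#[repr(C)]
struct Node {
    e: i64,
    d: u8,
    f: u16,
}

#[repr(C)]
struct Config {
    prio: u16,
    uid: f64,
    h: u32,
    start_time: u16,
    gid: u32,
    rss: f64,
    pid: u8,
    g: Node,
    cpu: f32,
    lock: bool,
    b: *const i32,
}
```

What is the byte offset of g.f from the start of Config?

58

Node: e at 0 (size 8, align 8) → ends 8; d at 8 (size 1, align 1) → ends 9; pad 1 to align 2 for f; f at 10 (size 2, align 2) → ends 12; tail pad 4 to reach multiple of 8; total 16 bytes, alignment 8
prio at 0 (size 2, align 2) → ends 2
pad 6 to align 8 for uid
uid at 8 (size 8, align 8) → ends 16
h at 16 (size 4, align 4) → ends 20
start_time at 20 (size 2, align 2) → ends 22
pad 2 to align 4 for gid
gid at 24 (size 4, align 4) → ends 28
pad 4 to align 8 for rss
rss at 32 (size 8, align 8) → ends 40
pid at 40 (size 1, align 1) → ends 41
pad 7 to align 8 for g
g at 48 (size 16, align 8) → ends 64
within Node: f at 10
48 + 10 = 58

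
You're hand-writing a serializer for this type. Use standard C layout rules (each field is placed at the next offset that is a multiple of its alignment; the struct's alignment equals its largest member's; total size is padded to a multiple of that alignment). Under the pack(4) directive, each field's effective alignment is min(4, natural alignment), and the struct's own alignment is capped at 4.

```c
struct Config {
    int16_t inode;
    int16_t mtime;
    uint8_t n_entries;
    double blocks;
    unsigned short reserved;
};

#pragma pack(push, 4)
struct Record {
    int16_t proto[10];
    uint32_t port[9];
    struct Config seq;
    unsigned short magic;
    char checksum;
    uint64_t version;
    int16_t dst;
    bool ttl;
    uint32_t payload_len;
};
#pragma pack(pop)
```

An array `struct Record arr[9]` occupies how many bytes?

Config: 0..2  inode  (2B, 2-aligned); 2..4  mtime  (2B, 2-aligned); 4..5  n_entries  (1B, 1-aligned); 5..8  -- padding (3B); 8..16  blocks  (8B, 8-aligned); 16..18  reserved  (2B, 2-aligned); 18..24  -- tail padding (6B); sizeof = 24, alignof = 8
0..20  proto  (20B, 2-aligned)
20..56  port  (36B, 4-aligned)
56..80  seq  (24B, 4-aligned)
80..82  magic  (2B, 2-aligned)
82..83  checksum  (1B, 1-aligned)
83..84  -- padding (1B)
84..92  version  (8B, 4-aligned)
92..94  dst  (2B, 2-aligned)
94..95  ttl  (1B, 1-aligned)
95..96  -- padding (1B)
96..100  payload_len  (4B, 4-aligned)
sizeof = 100, alignof = 4
array of 9: 9 × 100 = 900

900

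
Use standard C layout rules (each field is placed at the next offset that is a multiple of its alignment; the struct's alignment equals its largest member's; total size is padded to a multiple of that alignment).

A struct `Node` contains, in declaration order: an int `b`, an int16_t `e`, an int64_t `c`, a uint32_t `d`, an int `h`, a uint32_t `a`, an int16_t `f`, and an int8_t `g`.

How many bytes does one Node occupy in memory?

32

@0: b [4B, align 4] → 4
@4: e [2B, align 2] → 6
+2 pad (align 8)
@8: c [8B, align 8] → 16
@16: d [4B, align 4] → 20
@20: h [4B, align 4] → 24
@24: a [4B, align 4] → 28
@28: f [2B, align 2] → 30
@30: g [1B, align 1] → 31
+1 tail pad (align 8)
size 32, align 8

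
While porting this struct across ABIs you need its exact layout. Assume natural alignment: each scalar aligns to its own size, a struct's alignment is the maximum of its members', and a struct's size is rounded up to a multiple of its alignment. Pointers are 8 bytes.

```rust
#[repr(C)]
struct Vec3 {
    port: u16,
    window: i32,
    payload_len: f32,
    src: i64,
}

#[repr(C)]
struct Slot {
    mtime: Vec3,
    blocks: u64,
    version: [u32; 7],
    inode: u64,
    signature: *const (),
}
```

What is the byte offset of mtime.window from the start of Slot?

4

Vec3: port at 0 (size 2, align 2) → ends 2; pad 2 to align 4 for window; window at 4 (size 4, align 4) → ends 8; payload_len at 8 (size 4, align 4) → ends 12; pad 4 to align 8 for src; src at 16 (size 8, align 8) → ends 24; total 24 bytes, alignment 8
mtime at 0 (size 24, align 8) → ends 24
within Vec3: window at 4
0 + 4 = 4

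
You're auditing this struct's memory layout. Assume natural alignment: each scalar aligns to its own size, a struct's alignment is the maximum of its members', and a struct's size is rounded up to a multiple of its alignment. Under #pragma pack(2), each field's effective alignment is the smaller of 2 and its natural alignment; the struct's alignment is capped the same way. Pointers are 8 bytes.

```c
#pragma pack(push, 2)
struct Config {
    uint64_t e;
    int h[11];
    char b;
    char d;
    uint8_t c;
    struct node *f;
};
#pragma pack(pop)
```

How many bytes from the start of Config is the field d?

53

@0: e [8B, align 2] → 8
@8: h [44B, align 2] → 52
@52: b [1B, align 1] → 53
@53: d [1B, align 1] → 54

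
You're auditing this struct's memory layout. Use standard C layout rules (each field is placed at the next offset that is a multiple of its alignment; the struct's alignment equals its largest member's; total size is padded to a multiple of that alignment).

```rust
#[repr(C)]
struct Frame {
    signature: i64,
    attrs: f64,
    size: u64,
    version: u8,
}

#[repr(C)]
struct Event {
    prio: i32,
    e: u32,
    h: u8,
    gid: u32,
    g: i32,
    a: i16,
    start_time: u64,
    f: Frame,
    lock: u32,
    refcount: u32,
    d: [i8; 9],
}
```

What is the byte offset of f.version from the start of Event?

56

Frame: signature at 0 (size 8, align 8) → ends 8; attrs at 8 (size 8, align 8) → ends 16; size at 16 (size 8, align 8) → ends 24; version at 24 (size 1, align 1) → ends 25; tail pad 7 to reach multiple of 8; total 32 bytes, alignment 8
prio at 0 (size 4, align 4) → ends 4
e at 4 (size 4, align 4) → ends 8
h at 8 (size 1, align 1) → ends 9
pad 3 to align 4 for gid
gid at 12 (size 4, align 4) → ends 16
g at 16 (size 4, align 4) → ends 20
a at 20 (size 2, align 2) → ends 22
pad 2 to align 8 for start_time
start_time at 24 (size 8, align 8) → ends 32
f at 32 (size 32, align 8) → ends 64
within Frame: version at 24
32 + 24 = 56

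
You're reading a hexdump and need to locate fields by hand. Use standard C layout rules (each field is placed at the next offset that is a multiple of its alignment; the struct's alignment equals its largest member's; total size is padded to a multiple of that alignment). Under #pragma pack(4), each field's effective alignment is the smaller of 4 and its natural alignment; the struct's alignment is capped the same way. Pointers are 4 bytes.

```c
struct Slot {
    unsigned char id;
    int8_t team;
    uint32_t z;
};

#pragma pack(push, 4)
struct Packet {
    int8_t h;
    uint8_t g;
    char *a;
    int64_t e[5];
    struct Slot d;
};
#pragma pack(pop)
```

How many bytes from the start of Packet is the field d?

48

Slot: 0..1  id  (1B, 1-aligned); 1..2  team  (1B, 1-aligned); 2..4  -- padding (2B); 4..8  z  (4B, 4-aligned); sizeof = 8, alignof = 4
0..1  h  (1B, 1-aligned)
1..2  g  (1B, 1-aligned)
2..4  -- padding (2B)
4..8  a  (4B, 4-aligned)
8..48  e  (40B, 4-aligned)
48..56  d  (8B, 4-aligned)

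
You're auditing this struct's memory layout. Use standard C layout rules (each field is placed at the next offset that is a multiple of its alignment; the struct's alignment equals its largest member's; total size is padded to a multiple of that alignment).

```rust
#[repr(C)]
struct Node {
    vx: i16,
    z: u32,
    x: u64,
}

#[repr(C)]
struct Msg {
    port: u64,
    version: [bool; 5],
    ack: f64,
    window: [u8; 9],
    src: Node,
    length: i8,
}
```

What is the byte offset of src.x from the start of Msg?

48

Node: 0..2  vx  (2B, 2-aligned); 2..4  -- padding (2B); 4..8  z  (4B, 4-aligned); 8..16  x  (8B, 8-aligned); sizeof = 16, alignof = 8
0..8  port  (8B, 8-aligned)
8..13  version  (5B, 1-aligned)
13..16  -- padding (3B)
16..24  ack  (8B, 8-aligned)
24..33  window  (9B, 1-aligned)
33..40  -- padding (7B)
40..56  src  (16B, 8-aligned)
within Node: x at 8
40 + 8 = 48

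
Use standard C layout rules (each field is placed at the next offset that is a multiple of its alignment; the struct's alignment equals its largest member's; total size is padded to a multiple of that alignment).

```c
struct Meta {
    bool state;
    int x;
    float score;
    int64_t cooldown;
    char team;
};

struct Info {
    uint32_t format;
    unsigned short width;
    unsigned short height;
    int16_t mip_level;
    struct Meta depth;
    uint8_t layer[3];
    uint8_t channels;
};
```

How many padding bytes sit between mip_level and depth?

6

Meta: 0..1  state  (1B, 1-aligned); 1..4  -- padding (3B); 4..8  x  (4B, 4-aligned); 8..12  score  (4B, 4-aligned); 12..16  -- padding (4B); 16..24  cooldown  (8B, 8-aligned); 24..25  team  (1B, 1-aligned); 25..32  -- tail padding (7B); sizeof = 32, alignof = 8
0..4  format  (4B, 4-aligned)
4..6  width  (2B, 2-aligned)
6..8  height  (2B, 2-aligned)
8..10  mip_level  (2B, 2-aligned)
10..16  -- padding (6B)
16..48  depth  (32B, 8-aligned)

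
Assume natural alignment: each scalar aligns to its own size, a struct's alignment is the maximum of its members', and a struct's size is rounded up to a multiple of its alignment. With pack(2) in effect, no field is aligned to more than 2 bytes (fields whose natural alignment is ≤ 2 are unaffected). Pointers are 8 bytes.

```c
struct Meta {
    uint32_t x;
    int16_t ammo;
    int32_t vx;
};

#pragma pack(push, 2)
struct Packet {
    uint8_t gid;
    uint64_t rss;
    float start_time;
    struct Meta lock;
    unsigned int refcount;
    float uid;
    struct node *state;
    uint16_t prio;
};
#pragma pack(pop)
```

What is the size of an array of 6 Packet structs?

Meta: @0: x [4B, align 4] → 4; @4: ammo [2B, align 2] → 6; +2 pad (align 4); @8: vx [4B, align 4] → 12; size 12, align 4
@0: gid [1B, align 1] → 1
+1 pad (align 2)
@2: rss [8B, align 2] → 10
@10: start_time [4B, align 2] → 14
@14: lock [12B, align 2] → 26
@26: refcount [4B, align 2] → 30
@30: uid [4B, align 2] → 34
@34: state [8B, align 2] → 42
@42: prio [2B, align 2] → 44
size 44, align 2
array of 6: 6 × 44 = 264

264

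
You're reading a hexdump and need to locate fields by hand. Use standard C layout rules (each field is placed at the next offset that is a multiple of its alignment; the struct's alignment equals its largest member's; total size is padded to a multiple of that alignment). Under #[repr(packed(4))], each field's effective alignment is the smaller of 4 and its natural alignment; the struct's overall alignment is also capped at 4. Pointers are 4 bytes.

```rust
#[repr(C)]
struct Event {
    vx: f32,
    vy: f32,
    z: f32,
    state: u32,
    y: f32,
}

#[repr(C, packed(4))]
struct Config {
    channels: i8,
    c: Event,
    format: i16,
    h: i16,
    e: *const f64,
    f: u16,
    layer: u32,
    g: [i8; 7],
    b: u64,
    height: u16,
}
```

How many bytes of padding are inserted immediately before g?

Event: vx at 0 (size 4, align 4) → ends 4; vy at 4 (size 4, align 4) → ends 8; z at 8 (size 4, align 4) → ends 12; state at 12 (size 4, align 4) → ends 16; y at 16 (size 4, align 4) → ends 20; total 20 bytes, alignment 4
channels at 0 (size 1, align 1) → ends 1
pad 3 to align 4 for c
c at 4 (size 20, align 4) → ends 24
format at 24 (size 2, align 2) → ends 26
h at 26 (size 2, align 2) → ends 28
e at 28 (size 4, align 4) → ends 32
f at 32 (size 2, align 2) → ends 34
pad 2 to align 4 for layer
layer at 36 (size 4, align 4) → ends 40
g at 40 (size 7, align 1) → ends 47

0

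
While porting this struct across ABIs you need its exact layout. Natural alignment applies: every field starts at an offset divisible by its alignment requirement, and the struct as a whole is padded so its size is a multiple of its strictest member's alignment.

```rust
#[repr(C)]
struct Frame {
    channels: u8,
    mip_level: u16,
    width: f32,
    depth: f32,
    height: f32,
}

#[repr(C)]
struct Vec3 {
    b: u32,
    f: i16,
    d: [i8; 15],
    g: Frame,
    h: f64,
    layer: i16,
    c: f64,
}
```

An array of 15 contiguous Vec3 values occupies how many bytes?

Frame: 0..1  channels  (1B, 1-aligned); 1..2  -- padding (1B); 2..4  mip_level  (2B, 2-aligned); 4..8  width  (4B, 4-aligned); 8..12  depth  (4B, 4-aligned); 12..16  height  (4B, 4-aligned); sizeof = 16, alignof = 4
0..4  b  (4B, 4-aligned)
4..6  f  (2B, 2-aligned)
6..21  d  (15B, 1-aligned)
21..24  -- padding (3B)
24..40  g  (16B, 4-aligned)
40..48  h  (8B, 8-aligned)
48..50  layer  (2B, 2-aligned)
50..56  -- padding (6B)
56..64  c  (8B, 8-aligned)
sizeof = 64, alignof = 8
array of 15: 15 × 64 = 960

960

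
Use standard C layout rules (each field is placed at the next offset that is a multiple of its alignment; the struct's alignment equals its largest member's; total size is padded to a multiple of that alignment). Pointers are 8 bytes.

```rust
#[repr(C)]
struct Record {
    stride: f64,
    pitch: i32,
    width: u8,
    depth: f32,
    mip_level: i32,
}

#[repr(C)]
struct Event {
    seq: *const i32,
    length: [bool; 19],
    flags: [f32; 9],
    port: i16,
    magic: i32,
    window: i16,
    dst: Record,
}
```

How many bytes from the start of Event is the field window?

72

Record: stride at 0 (size 8, align 8) → ends 8; pitch at 8 (size 4, align 4) → ends 12; width at 12 (size 1, align 1) → ends 13; pad 3 to align 4 for depth; depth at 16 (size 4, align 4) → ends 20; mip_level at 20 (size 4, align 4) → ends 24; total 24 bytes, alignment 8
seq at 0 (size 8, align 8) → ends 8
length at 8 (size 19, align 1) → ends 27
pad 1 to align 4 for flags
flags at 28 (size 36, align 4) → ends 64
port at 64 (size 2, align 2) → ends 66
pad 2 to align 4 for magic
magic at 68 (size 4, align 4) → ends 72
window at 72 (size 2, align 2) → ends 74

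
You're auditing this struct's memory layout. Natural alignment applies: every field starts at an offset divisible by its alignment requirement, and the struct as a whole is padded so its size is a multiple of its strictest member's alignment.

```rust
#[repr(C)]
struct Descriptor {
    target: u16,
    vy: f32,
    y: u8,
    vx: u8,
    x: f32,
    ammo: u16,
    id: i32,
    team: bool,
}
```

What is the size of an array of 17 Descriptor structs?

target at 0 (size 2, align 2) → ends 2
pad 2 to align 4 for vy
vy at 4 (size 4, align 4) → ends 8
y at 8 (size 1, align 1) → ends 9
vx at 9 (size 1, align 1) → ends 10
pad 2 to align 4 for x
x at 12 (size 4, align 4) → ends 16
ammo at 16 (size 2, align 2) → ends 18
pad 2 to align 4 for id
id at 20 (size 4, align 4) → ends 24
team at 24 (size 1, align 1) → ends 25
tail pad 3 to reach multiple of 4
total 28 bytes, alignment 4
array of 17: 17 × 28 = 476

476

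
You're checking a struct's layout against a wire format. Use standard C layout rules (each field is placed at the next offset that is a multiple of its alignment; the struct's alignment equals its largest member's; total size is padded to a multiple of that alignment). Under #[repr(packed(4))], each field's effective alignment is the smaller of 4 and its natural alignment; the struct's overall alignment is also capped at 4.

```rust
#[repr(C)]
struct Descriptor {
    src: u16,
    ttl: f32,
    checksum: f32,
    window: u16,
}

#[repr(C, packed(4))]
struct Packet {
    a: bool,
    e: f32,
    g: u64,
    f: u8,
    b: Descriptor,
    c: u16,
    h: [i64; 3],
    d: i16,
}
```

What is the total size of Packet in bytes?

Descriptor: src at 0 (size 2, align 2) → ends 2; pad 2 to align 4 for ttl; ttl at 4 (size 4, align 4) → ends 8; checksum at 8 (size 4, align 4) → ends 12; window at 12 (size 2, align 2) → ends 14; tail pad 2 to reach multiple of 4; total 16 bytes, alignment 4
a at 0 (size 1, align 1) → ends 1
pad 3 to align 4 for e
e at 4 (size 4, align 4) → ends 8
g at 8 (size 8, align 4) → ends 16
f at 16 (size 1, align 1) → ends 17
pad 3 to align 4 for b
b at 20 (size 16, align 4) → ends 36
c at 36 (size 2, align 2) → ends 38
pad 2 to align 4 for h
h at 40 (size 24, align 4) → ends 64
d at 64 (size 2, align 2) → ends 66
tail pad 2 to reach multiple of 4
total 68 bytes, alignment 4

68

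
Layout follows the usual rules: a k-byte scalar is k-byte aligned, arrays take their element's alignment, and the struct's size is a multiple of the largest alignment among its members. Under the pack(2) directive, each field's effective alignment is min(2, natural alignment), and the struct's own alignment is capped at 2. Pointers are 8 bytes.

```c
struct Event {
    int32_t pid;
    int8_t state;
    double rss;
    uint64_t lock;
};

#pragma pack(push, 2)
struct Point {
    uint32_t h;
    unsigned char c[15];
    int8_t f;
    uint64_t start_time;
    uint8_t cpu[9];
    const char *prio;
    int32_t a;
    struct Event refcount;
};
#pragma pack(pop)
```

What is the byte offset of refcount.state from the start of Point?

54

Event: @0: pid [4B, align 4] → 4; @4: state [1B, align 1] → 5; +3 pad (align 8); @8: rss [8B, align 8] → 16; @16: lock [8B, align 8] → 24; size 24, align 8
@0: h [4B, align 2] → 4
@4: c [15B, align 1] → 19
@19: f [1B, align 1] → 20
@20: start_time [8B, align 2] → 28
@28: cpu [9B, align 1] → 37
+1 pad (align 2)
@38: prio [8B, align 2] → 46
@46: a [4B, align 2] → 50
@50: refcount [24B, align 2] → 74
within Event: state at 4
50 + 4 = 54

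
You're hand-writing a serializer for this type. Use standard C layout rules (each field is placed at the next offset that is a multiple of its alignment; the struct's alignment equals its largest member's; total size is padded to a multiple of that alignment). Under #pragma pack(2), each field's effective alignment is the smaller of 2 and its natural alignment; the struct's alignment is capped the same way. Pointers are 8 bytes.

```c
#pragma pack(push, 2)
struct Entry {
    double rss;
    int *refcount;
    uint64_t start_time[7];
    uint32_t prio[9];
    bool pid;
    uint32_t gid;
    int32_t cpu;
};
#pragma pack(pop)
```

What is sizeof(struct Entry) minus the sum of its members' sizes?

0..8  rss  (8B, 2-aligned)
8..16  refcount  (8B, 2-aligned)
16..72  start_time  (56B, 2-aligned)
72..108  prio  (36B, 2-aligned)
108..109  pid  (1B, 1-aligned)
109..110  -- padding (1B)
110..114  gid  (4B, 2-aligned)
114..118  cpu  (4B, 2-aligned)
sizeof = 118, alignof = 2
data bytes 117, size 118 → padding 1

1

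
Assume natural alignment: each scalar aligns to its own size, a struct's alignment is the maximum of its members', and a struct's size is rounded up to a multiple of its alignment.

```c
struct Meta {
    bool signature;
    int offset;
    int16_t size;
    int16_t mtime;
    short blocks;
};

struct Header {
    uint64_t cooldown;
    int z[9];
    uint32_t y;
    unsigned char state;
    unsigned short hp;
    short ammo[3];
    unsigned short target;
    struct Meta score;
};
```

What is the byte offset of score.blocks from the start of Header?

72

Meta: 0..1  signature  (1B, 1-aligned); 1..4  -- padding (3B); 4..8  offset  (4B, 4-aligned); 8..10  size  (2B, 2-aligned); 10..12  mtime  (2B, 2-aligned); 12..14  blocks  (2B, 2-aligned); 14..16  -- tail padding (2B); sizeof = 16, alignof = 4
0..8  cooldown  (8B, 8-aligned)
8..44  z  (36B, 4-aligned)
44..48  y  (4B, 4-aligned)
48..49  state  (1B, 1-aligned)
49..50  -- padding (1B)
50..52  hp  (2B, 2-aligned)
52..58  ammo  (6B, 2-aligned)
58..60  target  (2B, 2-aligned)
60..76  score  (16B, 4-aligned)
within Meta: blocks at 12
60 + 12 = 72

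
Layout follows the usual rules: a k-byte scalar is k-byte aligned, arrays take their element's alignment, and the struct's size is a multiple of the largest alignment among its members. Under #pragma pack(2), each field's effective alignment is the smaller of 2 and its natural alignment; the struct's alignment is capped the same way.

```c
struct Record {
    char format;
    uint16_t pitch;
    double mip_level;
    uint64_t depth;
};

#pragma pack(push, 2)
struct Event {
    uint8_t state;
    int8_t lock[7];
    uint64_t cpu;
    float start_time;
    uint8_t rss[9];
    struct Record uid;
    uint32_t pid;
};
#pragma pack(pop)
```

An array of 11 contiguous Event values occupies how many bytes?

638

Record: format at 0 (size 1, align 1) → ends 1; pad 1 to align 2 for pitch; pitch at 2 (size 2, align 2) → ends 4; pad 4 to align 8 for mip_level; mip_level at 8 (size 8, align 8) → ends 16; depth at 16 (size 8, align 8) → ends 24; total 24 bytes, alignment 8
state at 0 (size 1, align 1) → ends 1
lock at 1 (size 7, align 1) → ends 8
cpu at 8 (size 8, align 2) → ends 16
start_time at 16 (size 4, align 2) → ends 20
rss at 20 (size 9, align 1) → ends 29
pad 1 to align 2 for uid
uid at 30 (size 24, align 2) → ends 54
pid at 54 (size 4, align 2) → ends 58
total 58 bytes, alignment 2
array of 11: 11 × 58 = 638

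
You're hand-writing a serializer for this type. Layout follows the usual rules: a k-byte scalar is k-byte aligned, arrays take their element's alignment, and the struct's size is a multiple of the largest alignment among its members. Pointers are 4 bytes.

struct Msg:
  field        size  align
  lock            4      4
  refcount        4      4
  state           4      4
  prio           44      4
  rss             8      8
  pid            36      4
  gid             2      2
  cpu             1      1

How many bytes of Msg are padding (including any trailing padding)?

@0: lock [4B, align 4] → 4
@4: refcount [4B, align 4] → 8
@8: state [4B, align 4] → 12
@12: prio [44B, align 4] → 56
@56: rss [8B, align 8] → 64
@64: pid [36B, align 4] → 100
@100: gid [2B, align 2] → 102
@102: cpu [1B, align 1] → 103
+1 tail pad (align 8)
size 104, align 8
data bytes 103, size 104 → padding 1

1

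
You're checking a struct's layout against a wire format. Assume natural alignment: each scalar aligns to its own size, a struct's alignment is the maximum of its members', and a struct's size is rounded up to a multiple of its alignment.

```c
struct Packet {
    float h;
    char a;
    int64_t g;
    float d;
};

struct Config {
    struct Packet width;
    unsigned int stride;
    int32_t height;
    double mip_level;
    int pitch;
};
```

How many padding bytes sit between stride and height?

0

Packet: h at 0 (size 4, align 4) → ends 4; a at 4 (size 1, align 1) → ends 5; pad 3 to align 8 for g; g at 8 (size 8, align 8) → ends 16; d at 16 (size 4, align 4) → ends 20; tail pad 4 to reach multiple of 8; total 24 bytes, alignment 8
width at 0 (size 24, align 8) → ends 24
stride at 24 (size 4, align 4) → ends 28
height at 28 (size 4, align 4) → ends 32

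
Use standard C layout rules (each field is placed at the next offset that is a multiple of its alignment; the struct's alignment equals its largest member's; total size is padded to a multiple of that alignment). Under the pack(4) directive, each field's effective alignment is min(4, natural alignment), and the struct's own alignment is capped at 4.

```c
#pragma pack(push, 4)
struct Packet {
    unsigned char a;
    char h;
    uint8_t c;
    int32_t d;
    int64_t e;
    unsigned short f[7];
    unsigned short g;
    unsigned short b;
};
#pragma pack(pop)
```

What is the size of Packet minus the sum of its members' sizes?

@0: a [1B, align 1] → 1
@1: h [1B, align 1] → 2
@2: c [1B, align 1] → 3
+1 pad (align 4)
@4: d [4B, align 4] → 8
@8: e [8B, align 4] → 16
@16: f [14B, align 2] → 30
@30: g [2B, align 2] → 32
@32: b [2B, align 2] → 34
+2 tail pad (align 4)
size 36, align 4
data bytes 33, size 36 → padding 3

3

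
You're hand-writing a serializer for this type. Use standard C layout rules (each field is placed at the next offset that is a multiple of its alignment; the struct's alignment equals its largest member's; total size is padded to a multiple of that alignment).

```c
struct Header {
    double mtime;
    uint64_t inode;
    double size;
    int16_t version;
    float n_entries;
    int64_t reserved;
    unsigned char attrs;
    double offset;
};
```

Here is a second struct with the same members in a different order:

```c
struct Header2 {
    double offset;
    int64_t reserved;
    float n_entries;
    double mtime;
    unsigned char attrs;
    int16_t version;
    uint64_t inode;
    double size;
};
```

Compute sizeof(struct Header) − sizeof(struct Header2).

0

@0: mtime [8B, align 8] → 8
@8: inode [8B, align 8] → 16
@16: size [8B, align 8] → 24
@24: version [2B, align 2] → 26
+2 pad (align 4)
@28: n_entries [4B, align 4] → 32
@32: reserved [8B, align 8] → 40
@40: attrs [1B, align 1] → 41
+7 pad (align 8)
@48: offset [8B, align 8] → 56
size 56, align 8
— Header2 —
@0: offset [8B, align 8] → 8
@8: reserved [8B, align 8] → 16
@16: n_entries [4B, align 4] → 20
+4 pad (align 8)
@24: mtime [8B, align 8] → 32
@32: attrs [1B, align 1] → 33
+1 pad (align 2)
@34: version [2B, align 2] → 36
+4 pad (align 8)
@40: inode [8B, align 8] → 48
@48: size [8B, align 8] → 56
size 56, align 8
56 − 56 = 0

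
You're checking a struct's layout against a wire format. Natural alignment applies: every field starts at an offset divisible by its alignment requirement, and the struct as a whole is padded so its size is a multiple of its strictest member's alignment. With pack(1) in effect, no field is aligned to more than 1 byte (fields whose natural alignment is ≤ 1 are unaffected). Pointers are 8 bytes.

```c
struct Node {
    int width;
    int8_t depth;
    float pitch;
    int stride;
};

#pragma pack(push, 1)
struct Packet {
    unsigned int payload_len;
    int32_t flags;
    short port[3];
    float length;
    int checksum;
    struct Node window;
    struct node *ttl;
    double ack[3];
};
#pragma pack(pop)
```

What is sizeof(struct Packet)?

70

Node: 0..4  width  (4B, 4-aligned); 4..5  depth  (1B, 1-aligned); 5..8  -- padding (3B); 8..12  pitch  (4B, 4-aligned); 12..16  stride  (4B, 4-aligned); sizeof = 16, alignof = 4
0..4  payload_len  (4B, 1-aligned)
4..8  flags  (4B, 1-aligned)
8..14  port  (6B, 1-aligned)
14..18  length  (4B, 1-aligned)
18..22  checksum  (4B, 1-aligned)
22..38  window  (16B, 1-aligned)
38..46  ttl  (8B, 1-aligned)
46..70  ack  (24B, 1-aligned)
sizeof = 70, alignof = 1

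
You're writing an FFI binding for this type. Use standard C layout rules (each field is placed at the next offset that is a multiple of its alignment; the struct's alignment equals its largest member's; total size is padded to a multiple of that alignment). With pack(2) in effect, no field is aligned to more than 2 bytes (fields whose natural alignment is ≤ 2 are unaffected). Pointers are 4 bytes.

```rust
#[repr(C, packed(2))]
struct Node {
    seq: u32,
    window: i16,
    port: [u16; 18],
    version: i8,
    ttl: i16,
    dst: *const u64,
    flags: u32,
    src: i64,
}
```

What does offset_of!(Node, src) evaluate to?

54

0..4  seq  (4B, 2-aligned)
4..6  window  (2B, 2-aligned)
6..42  port  (36B, 2-aligned)
42..43  version  (1B, 1-aligned)
43..44  -- padding (1B)
44..46  ttl  (2B, 2-aligned)
46..50  dst  (4B, 2-aligned)
50..54  flags  (4B, 2-aligned)
54..62  src  (8B, 2-aligned)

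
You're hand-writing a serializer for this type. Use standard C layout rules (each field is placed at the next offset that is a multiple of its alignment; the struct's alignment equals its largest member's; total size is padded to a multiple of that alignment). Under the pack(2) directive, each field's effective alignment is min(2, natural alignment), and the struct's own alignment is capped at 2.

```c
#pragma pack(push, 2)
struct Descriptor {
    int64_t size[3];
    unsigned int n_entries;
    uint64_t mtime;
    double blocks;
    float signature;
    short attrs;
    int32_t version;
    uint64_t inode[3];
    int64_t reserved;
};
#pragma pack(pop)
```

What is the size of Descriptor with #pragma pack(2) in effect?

0..24  size  (24B, 2-aligned)
24..28  n_entries  (4B, 2-aligned)
28..36  mtime  (8B, 2-aligned)
36..44  blocks  (8B, 2-aligned)
44..48  signature  (4B, 2-aligned)
48..50  attrs  (2B, 2-aligned)
50..54  version  (4B, 2-aligned)
54..78  inode  (24B, 2-aligned)
78..86  reserved  (8B, 2-aligned)
sizeof = 86, alignof = 2

86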